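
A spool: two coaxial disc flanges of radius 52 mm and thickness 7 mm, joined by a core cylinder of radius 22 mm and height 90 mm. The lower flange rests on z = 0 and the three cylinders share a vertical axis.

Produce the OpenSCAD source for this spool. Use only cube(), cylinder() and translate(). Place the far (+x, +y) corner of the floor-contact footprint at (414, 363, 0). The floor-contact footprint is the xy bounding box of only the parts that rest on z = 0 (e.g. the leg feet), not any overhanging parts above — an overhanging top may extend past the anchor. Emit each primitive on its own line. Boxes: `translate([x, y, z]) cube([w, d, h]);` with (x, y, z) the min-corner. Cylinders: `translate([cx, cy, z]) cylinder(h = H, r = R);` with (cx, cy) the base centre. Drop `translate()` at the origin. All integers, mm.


translate([362, 311, 0]) cylinder(h = 7, r = 52);
translate([362, 311, 7]) cylinder(h = 90, r = 22);
translate([362, 311, 97]) cylinder(h = 7, r = 52);


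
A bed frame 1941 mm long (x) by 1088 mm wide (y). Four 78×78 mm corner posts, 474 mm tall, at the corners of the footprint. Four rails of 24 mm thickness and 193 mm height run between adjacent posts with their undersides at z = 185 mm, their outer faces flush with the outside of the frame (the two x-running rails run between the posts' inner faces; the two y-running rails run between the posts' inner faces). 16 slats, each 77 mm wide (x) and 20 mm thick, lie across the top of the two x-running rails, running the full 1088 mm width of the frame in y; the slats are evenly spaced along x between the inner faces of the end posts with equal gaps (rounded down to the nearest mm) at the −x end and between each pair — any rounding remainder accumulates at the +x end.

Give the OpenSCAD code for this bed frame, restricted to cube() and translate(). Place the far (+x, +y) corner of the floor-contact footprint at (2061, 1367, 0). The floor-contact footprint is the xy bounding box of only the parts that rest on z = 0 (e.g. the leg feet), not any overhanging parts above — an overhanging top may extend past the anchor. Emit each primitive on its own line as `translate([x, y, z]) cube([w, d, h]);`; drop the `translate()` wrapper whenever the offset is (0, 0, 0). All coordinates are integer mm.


translate([120, 279, 0]) cube([78, 78, 474]);
translate([120, 1289, 0]) cube([78, 78, 474]);
translate([1983, 279, 0]) cube([78, 78, 474]);
translate([1983, 1289, 0]) cube([78, 78, 474]);
translate([198, 279, 185]) cube([1785, 24, 193]);
translate([198, 1343, 185]) cube([1785, 24, 193]);
translate([120, 357, 185]) cube([24, 932, 193]);
translate([2037, 357, 185]) cube([24, 932, 193]);
translate([230, 279, 378]) cube([77, 1088, 20]);
translate([339, 279, 378]) cube([77, 1088, 20]);
translate([448, 279, 378]) cube([77, 1088, 20]);
translate([557, 279, 378]) cube([77, 1088, 20]);
translate([666, 279, 378]) cube([77, 1088, 20]);
translate([775, 279, 378]) cube([77, 1088, 20]);
translate([884, 279, 378]) cube([77, 1088, 20]);
translate([993, 279, 378]) cube([77, 1088, 20]);
translate([1102, 279, 378]) cube([77, 1088, 20]);
translate([1211, 279, 378]) cube([77, 1088, 20]);
translate([1320, 279, 378]) cube([77, 1088, 20]);
translate([1429, 279, 378]) cube([77, 1088, 20]);
translate([1538, 279, 378]) cube([77, 1088, 20]);
translate([1647, 279, 378]) cube([77, 1088, 20]);
translate([1756, 279, 378]) cube([77, 1088, 20]);
translate([1865, 279, 378]) cube([77, 1088, 20]);


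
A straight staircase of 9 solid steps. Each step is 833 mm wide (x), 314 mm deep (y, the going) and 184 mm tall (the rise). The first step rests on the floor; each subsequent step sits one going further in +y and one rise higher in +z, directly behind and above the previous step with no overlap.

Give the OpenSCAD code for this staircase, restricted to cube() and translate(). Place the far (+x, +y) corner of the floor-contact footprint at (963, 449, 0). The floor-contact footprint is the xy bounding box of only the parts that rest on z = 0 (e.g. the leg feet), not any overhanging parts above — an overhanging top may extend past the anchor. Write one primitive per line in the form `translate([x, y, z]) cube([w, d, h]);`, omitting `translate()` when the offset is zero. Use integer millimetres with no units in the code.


translate([130, 135, 0]) cube([833, 314, 184]);
translate([130, 449, 184]) cube([833, 314, 184]);
translate([130, 763, 368]) cube([833, 314, 184]);
translate([130, 1077, 552]) cube([833, 314, 184]);
translate([130, 1391, 736]) cube([833, 314, 184]);
translate([130, 1705, 920]) cube([833, 314, 184]);
translate([130, 2019, 1104]) cube([833, 314, 184]);
translate([130, 2333, 1288]) cube([833, 314, 184]);
translate([130, 2647, 1472]) cube([833, 314, 184]);


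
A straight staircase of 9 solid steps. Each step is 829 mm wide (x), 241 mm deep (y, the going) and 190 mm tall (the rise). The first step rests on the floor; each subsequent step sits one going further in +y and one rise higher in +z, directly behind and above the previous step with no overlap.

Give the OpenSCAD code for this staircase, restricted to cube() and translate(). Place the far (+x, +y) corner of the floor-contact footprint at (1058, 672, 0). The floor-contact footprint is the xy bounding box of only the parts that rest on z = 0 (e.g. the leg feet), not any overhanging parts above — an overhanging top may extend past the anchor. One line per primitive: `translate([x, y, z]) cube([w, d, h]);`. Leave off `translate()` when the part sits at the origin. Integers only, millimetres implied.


translate([229, 431, 0]) cube([829, 241, 190]);
translate([229, 672, 190]) cube([829, 241, 190]);
translate([229, 913, 380]) cube([829, 241, 190]);
translate([229, 1154, 570]) cube([829, 241, 190]);
translate([229, 1395, 760]) cube([829, 241, 190]);
translate([229, 1636, 950]) cube([829, 241, 190]);
translate([229, 1877, 1140]) cube([829, 241, 190]);
translate([229, 2118, 1330]) cube([829, 241, 190]);
translate([229, 2359, 1520]) cube([829, 241, 190]);


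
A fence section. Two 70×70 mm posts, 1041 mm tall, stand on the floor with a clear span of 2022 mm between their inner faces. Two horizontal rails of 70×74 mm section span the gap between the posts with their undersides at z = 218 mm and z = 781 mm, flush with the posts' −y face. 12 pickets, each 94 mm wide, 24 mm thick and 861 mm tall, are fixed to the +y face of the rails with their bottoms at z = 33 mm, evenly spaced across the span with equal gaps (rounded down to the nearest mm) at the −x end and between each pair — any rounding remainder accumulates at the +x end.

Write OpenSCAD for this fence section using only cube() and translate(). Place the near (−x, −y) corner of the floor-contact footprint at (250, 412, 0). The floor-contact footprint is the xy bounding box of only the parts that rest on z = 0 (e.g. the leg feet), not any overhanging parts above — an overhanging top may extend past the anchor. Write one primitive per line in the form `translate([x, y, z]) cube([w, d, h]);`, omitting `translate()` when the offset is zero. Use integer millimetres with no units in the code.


translate([250, 412, 0]) cube([70, 70, 1041]);
translate([2342, 412, 0]) cube([70, 70, 1041]);
translate([320, 412, 218]) cube([2022, 70, 74]);
translate([320, 412, 781]) cube([2022, 70, 74]);
translate([388, 482, 33]) cube([94, 24, 861]);
translate([550, 482, 33]) cube([94, 24, 861]);
translate([712, 482, 33]) cube([94, 24, 861]);
translate([874, 482, 33]) cube([94, 24, 861]);
translate([1036, 482, 33]) cube([94, 24, 861]);
translate([1198, 482, 33]) cube([94, 24, 861]);
translate([1360, 482, 33]) cube([94, 24, 861]);
translate([1522, 482, 33]) cube([94, 24, 861]);
translate([1684, 482, 33]) cube([94, 24, 861]);
translate([1846, 482, 33]) cube([94, 24, 861]);
translate([2008, 482, 33]) cube([94, 24, 861]);
translate([2170, 482, 33]) cube([94, 24, 861]);


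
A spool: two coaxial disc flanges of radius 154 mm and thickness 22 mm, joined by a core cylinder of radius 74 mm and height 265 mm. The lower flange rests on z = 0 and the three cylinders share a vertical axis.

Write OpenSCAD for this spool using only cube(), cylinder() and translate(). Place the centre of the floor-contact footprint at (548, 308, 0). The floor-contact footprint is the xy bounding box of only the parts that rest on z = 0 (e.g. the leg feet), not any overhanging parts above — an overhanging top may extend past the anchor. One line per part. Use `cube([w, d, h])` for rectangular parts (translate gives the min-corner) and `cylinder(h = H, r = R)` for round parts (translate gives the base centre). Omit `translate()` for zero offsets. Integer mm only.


translate([548, 308, 0]) cylinder(h = 22, r = 154);
translate([548, 308, 22]) cylinder(h = 265, r = 74);
translate([548, 308, 287]) cylinder(h = 22, r = 154);


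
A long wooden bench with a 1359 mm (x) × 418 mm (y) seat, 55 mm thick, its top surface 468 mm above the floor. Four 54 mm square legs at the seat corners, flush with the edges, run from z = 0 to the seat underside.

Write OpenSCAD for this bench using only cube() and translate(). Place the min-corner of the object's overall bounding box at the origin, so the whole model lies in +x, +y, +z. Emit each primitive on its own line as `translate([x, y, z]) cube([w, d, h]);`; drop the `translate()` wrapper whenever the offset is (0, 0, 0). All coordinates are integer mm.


translate([0, 0, 413]) cube([1359, 418, 55]);
cube([54, 54, 413]);
translate([0, 364, 0]) cube([54, 54, 413]);
translate([1305, 0, 0]) cube([54, 54, 413]);
translate([1305, 364, 0]) cube([54, 54, 413]);


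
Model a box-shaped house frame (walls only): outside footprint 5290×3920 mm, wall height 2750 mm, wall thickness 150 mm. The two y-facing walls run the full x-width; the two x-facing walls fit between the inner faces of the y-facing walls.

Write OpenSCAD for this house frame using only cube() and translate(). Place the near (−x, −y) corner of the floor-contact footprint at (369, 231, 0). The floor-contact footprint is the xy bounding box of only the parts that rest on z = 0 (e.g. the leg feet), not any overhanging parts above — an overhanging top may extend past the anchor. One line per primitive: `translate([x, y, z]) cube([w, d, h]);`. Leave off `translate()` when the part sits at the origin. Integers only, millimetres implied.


translate([369, 231, 0]) cube([5290, 150, 2750]);
translate([369, 4001, 0]) cube([5290, 150, 2750]);
translate([369, 381, 0]) cube([150, 3620, 2750]);
translate([5509, 381, 0]) cube([150, 3620, 2750]);


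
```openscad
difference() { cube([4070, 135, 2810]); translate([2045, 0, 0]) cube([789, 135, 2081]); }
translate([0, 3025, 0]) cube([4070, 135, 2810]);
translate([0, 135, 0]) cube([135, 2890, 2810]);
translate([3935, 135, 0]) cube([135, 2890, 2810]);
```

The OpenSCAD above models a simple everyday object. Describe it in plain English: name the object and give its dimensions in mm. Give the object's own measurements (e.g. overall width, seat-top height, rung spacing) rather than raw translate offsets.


A single room: four walls, each 2810 mm tall and 135 mm thick, enclosing an outside footprint 4070×3160 mm (x × y), no floor or roof. The front and back walls (−y and +y sides) run the full x-width; the side walls fit between their inner faces. A door opening 789 mm wide and 2081 mm tall is cut through the front wall from the floor up, its −x edge 2045 mm from the wall's −x end.


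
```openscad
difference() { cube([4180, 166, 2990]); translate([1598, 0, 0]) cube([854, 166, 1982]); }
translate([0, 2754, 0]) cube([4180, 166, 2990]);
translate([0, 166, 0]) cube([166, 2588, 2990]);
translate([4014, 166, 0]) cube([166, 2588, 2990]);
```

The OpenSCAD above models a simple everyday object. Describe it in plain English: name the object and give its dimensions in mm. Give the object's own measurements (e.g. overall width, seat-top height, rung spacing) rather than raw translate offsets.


A single room: four walls, each 2990 mm tall and 166 mm thick, enclosing an outside footprint 4180×2920 mm (x × y), no floor or roof. The front and back walls (−y and +y sides) run the full x-width; the side walls fit between their inner faces. A door opening 854 mm wide and 1982 mm tall is cut through the front wall from the floor up, its −x edge 1598 mm from the wall's −x end.


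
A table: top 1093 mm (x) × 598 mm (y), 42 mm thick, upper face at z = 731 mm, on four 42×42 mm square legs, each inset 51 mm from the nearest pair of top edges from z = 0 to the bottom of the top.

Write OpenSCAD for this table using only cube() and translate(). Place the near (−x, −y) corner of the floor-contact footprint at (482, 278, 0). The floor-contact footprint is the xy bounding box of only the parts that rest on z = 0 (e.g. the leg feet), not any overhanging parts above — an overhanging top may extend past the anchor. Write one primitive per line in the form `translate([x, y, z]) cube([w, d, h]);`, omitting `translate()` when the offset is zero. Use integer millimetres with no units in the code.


translate([431, 227, 689]) cube([1093, 598, 42]);
translate([482, 278, 0]) cube([42, 42, 689]);
translate([1431, 278, 0]) cube([42, 42, 689]);
translate([482, 732, 0]) cube([42, 42, 689]);
translate([1431, 732, 0]) cube([42, 42, 689]);


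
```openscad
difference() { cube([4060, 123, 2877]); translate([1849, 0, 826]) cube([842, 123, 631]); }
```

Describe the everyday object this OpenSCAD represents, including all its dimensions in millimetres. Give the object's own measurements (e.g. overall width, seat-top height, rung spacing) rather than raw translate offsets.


A wall 4060 mm long (x), 123 mm thick (y), 2877 mm tall, with a rectangular window opening cut through it. The opening is 842 mm wide and 631 mm tall; its sill is at z = 826 mm and its near (−x) edge is 1849 mm from the wall's −x end. The opening passes through the full wall thickness.


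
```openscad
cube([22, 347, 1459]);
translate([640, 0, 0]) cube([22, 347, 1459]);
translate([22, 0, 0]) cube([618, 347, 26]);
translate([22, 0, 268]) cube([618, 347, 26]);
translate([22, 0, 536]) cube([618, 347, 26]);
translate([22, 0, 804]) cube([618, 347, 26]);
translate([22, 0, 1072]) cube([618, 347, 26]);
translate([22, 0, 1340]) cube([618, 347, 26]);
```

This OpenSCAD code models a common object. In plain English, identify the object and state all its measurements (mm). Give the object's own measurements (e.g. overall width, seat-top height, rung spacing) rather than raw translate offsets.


An open bookshelf. Two side panels, each 22 mm thick, 347 mm deep and 1459 mm tall, stand 662 mm apart (outside-to-outside). Between them sit 6 shelves, each 26 mm thick and 347 mm deep, spanning the full gap between the sides. The bottom shelf rests on the floor (its underside at z = 0) and the clear gap between one shelf's top and the next shelf's underside is 242 mm.


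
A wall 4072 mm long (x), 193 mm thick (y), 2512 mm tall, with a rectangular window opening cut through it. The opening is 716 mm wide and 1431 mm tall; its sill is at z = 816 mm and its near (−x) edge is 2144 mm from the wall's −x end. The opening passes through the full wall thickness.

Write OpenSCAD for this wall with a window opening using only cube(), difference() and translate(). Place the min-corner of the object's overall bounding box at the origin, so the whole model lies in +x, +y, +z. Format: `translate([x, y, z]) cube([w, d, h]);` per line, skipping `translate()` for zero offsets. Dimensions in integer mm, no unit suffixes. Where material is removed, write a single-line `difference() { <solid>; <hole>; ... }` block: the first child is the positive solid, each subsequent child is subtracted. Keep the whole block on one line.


difference() { cube([4072, 193, 2512]); translate([2144, 0, 816]) cube([716, 193, 1431]); }


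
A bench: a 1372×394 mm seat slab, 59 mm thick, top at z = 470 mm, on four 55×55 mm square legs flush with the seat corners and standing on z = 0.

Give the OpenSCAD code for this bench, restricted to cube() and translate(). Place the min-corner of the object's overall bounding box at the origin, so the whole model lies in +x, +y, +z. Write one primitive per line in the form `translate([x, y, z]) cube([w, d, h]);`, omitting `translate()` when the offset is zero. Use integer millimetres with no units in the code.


translate([0, 0, 411]) cube([1372, 394, 59]);
cube([55, 55, 411]);
translate([0, 339, 0]) cube([55, 55, 411]);
translate([1317, 0, 0]) cube([55, 55, 411]);
translate([1317, 339, 0]) cube([55, 55, 411]);


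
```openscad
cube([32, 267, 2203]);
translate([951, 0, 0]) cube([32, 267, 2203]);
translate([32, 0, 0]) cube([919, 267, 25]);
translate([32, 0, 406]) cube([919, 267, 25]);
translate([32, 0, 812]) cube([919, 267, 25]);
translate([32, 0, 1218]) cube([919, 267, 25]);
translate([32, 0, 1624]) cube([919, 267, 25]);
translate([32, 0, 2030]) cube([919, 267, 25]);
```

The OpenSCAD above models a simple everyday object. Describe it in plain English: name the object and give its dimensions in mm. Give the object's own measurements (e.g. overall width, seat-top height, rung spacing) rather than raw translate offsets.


An open bookshelf. Two side panels, each 32 mm thick, 267 mm deep and 2203 mm tall, stand 983 mm apart (outside-to-outside). Between them sit 6 shelves, each 25 mm thick and 267 mm deep, spanning the full gap between the sides. The bottom shelf rests on the floor (its underside at z = 0) and the clear gap between one shelf's top and the next shelf's underside is 381 mm.


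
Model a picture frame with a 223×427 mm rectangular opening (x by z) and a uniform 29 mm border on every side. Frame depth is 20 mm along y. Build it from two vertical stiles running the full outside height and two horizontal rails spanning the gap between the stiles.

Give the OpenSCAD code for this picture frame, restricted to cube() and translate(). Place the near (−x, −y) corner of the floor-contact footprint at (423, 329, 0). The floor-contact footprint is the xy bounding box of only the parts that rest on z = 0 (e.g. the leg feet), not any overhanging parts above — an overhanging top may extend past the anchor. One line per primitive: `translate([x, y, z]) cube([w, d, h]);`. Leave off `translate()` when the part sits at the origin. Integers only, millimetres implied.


translate([423, 329, 0]) cube([29, 20, 485]);
translate([675, 329, 0]) cube([29, 20, 485]);
translate([452, 329, 0]) cube([223, 20, 29]);
translate([452, 329, 456]) cube([223, 20, 29]);


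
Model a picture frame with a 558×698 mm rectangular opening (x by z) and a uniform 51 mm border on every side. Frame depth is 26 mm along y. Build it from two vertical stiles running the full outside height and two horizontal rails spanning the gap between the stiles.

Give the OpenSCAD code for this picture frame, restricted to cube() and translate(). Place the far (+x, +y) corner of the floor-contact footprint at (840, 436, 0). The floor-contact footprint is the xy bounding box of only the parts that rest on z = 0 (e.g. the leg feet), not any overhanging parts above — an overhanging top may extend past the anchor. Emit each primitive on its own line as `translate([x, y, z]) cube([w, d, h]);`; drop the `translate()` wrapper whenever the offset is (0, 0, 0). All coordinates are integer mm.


translate([180, 410, 0]) cube([51, 26, 800]);
translate([789, 410, 0]) cube([51, 26, 800]);
translate([231, 410, 0]) cube([558, 26, 51]);
translate([231, 410, 749]) cube([558, 26, 51]);


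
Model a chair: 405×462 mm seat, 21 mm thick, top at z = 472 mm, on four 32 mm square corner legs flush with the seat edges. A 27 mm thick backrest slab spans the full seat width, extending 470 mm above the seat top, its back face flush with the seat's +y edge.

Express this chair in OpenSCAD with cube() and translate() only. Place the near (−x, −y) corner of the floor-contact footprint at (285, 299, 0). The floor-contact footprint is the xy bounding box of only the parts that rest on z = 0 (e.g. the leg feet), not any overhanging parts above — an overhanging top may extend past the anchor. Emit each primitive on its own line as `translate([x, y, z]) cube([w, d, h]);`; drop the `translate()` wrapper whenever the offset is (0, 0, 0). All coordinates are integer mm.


// leg_h = 472 - 21 = 451
translate([285, 299, 451]) cube([405, 462, 21]);
translate([285, 299, 0]) cube([32, 32, 451]);
translate([658, 299, 0]) cube([32, 32, 451]);
translate([285, 729, 0]) cube([32, 32, 451]);
translate([658, 729, 0]) cube([32, 32, 451]);
translate([285, 734, 472]) cube([405, 27, 470]);


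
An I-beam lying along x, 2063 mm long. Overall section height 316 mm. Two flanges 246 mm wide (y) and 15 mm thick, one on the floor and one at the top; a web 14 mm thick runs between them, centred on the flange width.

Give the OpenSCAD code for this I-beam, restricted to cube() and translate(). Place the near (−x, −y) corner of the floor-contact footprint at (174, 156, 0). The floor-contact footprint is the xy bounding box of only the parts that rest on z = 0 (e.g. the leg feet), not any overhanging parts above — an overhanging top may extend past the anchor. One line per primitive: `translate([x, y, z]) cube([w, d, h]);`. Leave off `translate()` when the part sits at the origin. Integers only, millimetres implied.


translate([174, 156, 0]) cube([2063, 246, 15]);
translate([174, 272, 15]) cube([2063, 14, 286]);
translate([174, 156, 301]) cube([2063, 246, 15]);


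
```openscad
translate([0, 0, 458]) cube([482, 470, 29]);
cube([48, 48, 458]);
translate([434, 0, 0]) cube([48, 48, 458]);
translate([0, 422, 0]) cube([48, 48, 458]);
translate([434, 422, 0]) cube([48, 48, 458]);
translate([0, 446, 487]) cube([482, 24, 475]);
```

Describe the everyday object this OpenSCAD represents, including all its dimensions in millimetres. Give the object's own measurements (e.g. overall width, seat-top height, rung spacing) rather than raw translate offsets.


A chair. The seat is a 482×470×29 mm slab with its top at z = 487 mm, on four 48×48 mm corner legs (flush with the seat edges, standing on z = 0). A flat backrest 24 mm thick, 475 mm tall, spans the full seat width and rises from the seat top along its +y edge, rear face flush with the rear of the seat.


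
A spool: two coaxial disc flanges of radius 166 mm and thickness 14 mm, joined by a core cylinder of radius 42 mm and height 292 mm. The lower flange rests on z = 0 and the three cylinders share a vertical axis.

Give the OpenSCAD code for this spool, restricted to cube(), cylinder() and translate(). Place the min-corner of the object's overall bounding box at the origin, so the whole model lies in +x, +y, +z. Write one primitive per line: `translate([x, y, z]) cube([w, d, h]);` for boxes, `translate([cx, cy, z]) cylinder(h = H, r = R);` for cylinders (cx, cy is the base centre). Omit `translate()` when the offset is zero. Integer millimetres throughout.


translate([166, 166, 0]) cylinder(h = 14, r = 166);
translate([166, 166, 14]) cylinder(h = 292, r = 42);
translate([166, 166, 306]) cylinder(h = 14, r = 166);


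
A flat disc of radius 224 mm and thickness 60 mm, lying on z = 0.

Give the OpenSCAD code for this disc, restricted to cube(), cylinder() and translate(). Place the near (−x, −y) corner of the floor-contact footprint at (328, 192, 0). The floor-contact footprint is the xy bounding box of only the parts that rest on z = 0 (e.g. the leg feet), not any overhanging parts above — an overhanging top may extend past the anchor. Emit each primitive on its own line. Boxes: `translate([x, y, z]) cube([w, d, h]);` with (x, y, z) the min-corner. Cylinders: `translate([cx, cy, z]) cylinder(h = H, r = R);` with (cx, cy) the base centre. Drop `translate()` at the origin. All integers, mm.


translate([552, 416, 0]) cylinder(h = 60, r = 224);


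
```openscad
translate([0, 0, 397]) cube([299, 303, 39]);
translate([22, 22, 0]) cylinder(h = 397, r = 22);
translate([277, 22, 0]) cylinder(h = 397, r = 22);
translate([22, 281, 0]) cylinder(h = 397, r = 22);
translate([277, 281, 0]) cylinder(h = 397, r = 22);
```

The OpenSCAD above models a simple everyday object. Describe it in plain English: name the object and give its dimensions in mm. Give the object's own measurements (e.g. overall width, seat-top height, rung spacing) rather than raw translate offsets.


A four-legged stool. The seat is a 299×303×39 mm slab whose top surface is at z = 436 mm; four round legs, each 44 mm in diameter, run from the floor (z = 0) to the underside of the seat, each leg's axis is inset half a diameter from the nearest pair of seat edges (so the leg's bounding box is flush with the corner).


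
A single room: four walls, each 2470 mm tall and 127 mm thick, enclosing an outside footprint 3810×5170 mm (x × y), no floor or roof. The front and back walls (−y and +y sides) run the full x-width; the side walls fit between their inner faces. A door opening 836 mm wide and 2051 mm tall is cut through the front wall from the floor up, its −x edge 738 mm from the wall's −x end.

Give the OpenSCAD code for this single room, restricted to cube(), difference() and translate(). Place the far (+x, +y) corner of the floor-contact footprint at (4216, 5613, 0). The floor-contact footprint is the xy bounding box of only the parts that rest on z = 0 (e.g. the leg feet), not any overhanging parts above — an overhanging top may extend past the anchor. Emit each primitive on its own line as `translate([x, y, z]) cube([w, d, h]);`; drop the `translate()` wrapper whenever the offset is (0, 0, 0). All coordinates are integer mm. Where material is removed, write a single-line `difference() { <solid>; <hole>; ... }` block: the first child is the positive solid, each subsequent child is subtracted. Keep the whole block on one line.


difference() { translate([406, 443, 0]) cube([3810, 127, 2470]); translate([1144, 443, 0]) cube([836, 127, 2051]); }
translate([406, 5486, 0]) cube([3810, 127, 2470]);
translate([406, 570, 0]) cube([127, 4916, 2470]);
translate([4089, 570, 0]) cube([127, 4916, 2470]);


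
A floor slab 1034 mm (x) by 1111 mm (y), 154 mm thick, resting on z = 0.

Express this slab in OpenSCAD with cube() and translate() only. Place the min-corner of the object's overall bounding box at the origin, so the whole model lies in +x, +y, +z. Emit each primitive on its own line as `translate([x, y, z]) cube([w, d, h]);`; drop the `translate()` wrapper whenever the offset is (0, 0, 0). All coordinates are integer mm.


cube([1034, 1111, 154]);


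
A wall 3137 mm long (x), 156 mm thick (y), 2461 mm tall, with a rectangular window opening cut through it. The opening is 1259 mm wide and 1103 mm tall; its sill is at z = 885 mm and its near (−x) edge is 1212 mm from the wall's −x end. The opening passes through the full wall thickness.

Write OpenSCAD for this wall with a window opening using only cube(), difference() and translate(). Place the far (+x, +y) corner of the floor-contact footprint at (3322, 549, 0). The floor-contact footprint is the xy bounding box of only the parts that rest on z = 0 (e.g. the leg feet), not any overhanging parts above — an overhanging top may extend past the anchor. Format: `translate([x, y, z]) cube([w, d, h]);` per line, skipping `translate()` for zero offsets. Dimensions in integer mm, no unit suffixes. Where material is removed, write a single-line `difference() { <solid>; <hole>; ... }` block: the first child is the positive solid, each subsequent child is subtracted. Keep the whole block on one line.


difference() { translate([185, 393, 0]) cube([3137, 156, 2461]); translate([1397, 393, 885]) cube([1259, 156, 1103]); }


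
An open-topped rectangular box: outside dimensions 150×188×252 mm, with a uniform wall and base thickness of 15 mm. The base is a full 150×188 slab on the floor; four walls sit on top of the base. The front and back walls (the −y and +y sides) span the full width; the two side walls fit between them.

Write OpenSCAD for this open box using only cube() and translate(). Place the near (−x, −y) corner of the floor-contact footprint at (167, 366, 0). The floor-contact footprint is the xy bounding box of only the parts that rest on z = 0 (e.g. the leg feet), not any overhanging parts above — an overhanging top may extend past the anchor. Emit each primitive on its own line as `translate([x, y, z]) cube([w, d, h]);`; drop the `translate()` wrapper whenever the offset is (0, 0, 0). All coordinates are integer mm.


translate([167, 366, 0]) cube([150, 188, 15]);
translate([167, 366, 15]) cube([150, 15, 237]);
translate([167, 539, 15]) cube([150, 15, 237]);
translate([167, 381, 15]) cube([15, 158, 237]);
translate([302, 381, 15]) cube([15, 158, 237]);


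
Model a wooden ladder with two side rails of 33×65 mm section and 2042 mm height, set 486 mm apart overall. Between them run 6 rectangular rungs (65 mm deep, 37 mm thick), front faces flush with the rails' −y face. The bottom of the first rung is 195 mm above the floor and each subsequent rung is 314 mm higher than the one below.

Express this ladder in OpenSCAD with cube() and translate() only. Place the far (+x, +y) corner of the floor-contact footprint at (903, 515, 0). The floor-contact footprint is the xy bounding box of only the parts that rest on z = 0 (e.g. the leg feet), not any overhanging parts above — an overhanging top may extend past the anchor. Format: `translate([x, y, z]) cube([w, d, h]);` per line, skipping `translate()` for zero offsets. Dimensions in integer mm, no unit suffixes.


translate([417, 450, 0]) cube([33, 65, 2042]);
translate([870, 450, 0]) cube([33, 65, 2042]);
translate([450, 450, 195]) cube([420, 65, 37]);
translate([450, 450, 509]) cube([420, 65, 37]);
translate([450, 450, 823]) cube([420, 65, 37]);
translate([450, 450, 1137]) cube([420, 65, 37]);
translate([450, 450, 1451]) cube([420, 65, 37]);
translate([450, 450, 1765]) cube([420, 65, 37]);


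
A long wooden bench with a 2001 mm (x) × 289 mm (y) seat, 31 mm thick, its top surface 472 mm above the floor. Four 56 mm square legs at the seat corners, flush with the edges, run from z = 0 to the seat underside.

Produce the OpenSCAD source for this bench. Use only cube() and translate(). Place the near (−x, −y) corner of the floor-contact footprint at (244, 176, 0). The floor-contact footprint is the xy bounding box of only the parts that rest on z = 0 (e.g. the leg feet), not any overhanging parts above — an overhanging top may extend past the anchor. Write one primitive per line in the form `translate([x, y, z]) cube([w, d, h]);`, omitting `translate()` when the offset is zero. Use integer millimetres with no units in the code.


translate([244, 176, 441]) cube([2001, 289, 31]);
translate([244, 176, 0]) cube([56, 56, 441]);
translate([244, 409, 0]) cube([56, 56, 441]);
translate([2189, 176, 0]) cube([56, 56, 441]);
translate([2189, 409, 0]) cube([56, 56, 441]);


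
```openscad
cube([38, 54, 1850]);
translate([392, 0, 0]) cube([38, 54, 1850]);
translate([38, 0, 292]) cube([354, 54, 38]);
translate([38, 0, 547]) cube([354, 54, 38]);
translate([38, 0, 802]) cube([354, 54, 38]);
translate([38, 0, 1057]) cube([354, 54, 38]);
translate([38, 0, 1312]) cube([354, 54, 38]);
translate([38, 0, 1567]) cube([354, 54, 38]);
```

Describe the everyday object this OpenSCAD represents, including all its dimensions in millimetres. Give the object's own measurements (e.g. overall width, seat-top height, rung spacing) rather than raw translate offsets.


A straight ladder. Two 38×54 mm vertical rails, 1850 mm tall, stand 430 mm apart (outside-to-outside) with their front faces coplanar on the −y side. 6 rungs, each 54 mm deep and 38 mm tall, span between the inner faces of the rails, front faces flush with the rails. The lowest rung's underside is at z = 292 mm and rungs are spaced 255 mm apart (underside to underside).


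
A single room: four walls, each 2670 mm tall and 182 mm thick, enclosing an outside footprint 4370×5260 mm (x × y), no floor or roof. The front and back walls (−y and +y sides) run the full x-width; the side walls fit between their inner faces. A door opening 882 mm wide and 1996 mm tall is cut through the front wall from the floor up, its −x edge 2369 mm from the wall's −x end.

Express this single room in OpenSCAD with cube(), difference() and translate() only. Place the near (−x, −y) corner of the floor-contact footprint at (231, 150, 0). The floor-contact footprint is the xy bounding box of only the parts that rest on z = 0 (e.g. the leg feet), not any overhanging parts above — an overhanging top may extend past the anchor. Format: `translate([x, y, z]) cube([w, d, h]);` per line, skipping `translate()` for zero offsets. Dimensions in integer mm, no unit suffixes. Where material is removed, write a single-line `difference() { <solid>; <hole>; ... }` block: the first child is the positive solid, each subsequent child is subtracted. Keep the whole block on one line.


difference() { translate([231, 150, 0]) cube([4370, 182, 2670]); translate([2600, 150, 0]) cube([882, 182, 1996]); }
translate([231, 5228, 0]) cube([4370, 182, 2670]);
translate([231, 332, 0]) cube([182, 4896, 2670]);
translate([4419, 332, 0]) cube([182, 4896, 2670]);


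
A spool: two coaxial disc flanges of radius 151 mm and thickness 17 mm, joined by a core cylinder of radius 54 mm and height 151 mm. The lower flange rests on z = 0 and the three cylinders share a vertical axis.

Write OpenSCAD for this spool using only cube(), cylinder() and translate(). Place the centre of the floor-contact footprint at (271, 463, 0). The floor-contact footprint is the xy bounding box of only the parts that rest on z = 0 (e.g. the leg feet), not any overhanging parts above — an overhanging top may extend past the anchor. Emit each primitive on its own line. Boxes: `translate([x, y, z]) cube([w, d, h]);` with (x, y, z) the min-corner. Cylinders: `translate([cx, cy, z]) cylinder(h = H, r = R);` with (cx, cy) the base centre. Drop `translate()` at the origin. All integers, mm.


translate([271, 463, 0]) cylinder(h = 17, r = 151);
translate([271, 463, 17]) cylinder(h = 151, r = 54);
translate([271, 463, 168]) cylinder(h = 17, r = 151);


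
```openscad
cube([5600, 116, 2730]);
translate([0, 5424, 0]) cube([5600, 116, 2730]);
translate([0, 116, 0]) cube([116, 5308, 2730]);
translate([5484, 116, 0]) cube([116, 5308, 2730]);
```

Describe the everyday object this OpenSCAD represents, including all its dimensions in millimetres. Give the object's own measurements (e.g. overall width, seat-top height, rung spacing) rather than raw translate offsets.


The wall frame of a small rectangular building: four walls, each 2730 mm tall and 116 mm thick, enclosing a footprint 5600 mm (x) by 5540 mm (y) outside-to-outside, with no floor or roof. The front and back walls (the −y and +y sides) span the full width; the two side walls fit between them.


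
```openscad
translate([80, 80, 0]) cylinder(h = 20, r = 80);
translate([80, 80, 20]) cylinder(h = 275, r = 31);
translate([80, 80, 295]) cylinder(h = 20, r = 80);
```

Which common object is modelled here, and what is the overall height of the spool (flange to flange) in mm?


A spool. The overall height is 315 mm.

Three coaxial cylinders, large–small–large — a spool. Two 20 mm flanges and a 275 mm core give 20 + 275 + 20 = 315 mm.


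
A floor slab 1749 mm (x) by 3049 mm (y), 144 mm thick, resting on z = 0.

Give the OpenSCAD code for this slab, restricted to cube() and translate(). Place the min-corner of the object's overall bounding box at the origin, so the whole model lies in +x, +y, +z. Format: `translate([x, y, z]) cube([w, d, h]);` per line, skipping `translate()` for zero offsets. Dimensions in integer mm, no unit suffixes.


cube([1749, 3049, 144]);


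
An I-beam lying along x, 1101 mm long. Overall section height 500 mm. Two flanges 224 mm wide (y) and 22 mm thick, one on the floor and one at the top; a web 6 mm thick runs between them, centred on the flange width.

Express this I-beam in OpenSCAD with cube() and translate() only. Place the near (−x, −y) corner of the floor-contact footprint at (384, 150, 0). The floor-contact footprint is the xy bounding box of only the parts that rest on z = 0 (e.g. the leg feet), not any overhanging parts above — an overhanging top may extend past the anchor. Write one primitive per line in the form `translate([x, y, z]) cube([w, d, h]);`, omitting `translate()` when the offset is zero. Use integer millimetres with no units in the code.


translate([384, 150, 0]) cube([1101, 224, 22]);
translate([384, 259, 22]) cube([1101, 6, 456]);
translate([384, 150, 478]) cube([1101, 224, 22]);


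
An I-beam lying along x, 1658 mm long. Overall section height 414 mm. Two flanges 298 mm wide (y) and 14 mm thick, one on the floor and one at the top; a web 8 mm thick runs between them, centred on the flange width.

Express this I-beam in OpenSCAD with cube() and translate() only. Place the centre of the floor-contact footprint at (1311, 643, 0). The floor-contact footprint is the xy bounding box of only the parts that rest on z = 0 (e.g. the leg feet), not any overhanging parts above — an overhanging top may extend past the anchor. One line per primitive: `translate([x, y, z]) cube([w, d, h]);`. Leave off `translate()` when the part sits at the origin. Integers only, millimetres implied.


translate([482, 494, 0]) cube([1658, 298, 14]);
translate([482, 639, 14]) cube([1658, 8, 386]);
translate([482, 494, 400]) cube([1658, 298, 14]);


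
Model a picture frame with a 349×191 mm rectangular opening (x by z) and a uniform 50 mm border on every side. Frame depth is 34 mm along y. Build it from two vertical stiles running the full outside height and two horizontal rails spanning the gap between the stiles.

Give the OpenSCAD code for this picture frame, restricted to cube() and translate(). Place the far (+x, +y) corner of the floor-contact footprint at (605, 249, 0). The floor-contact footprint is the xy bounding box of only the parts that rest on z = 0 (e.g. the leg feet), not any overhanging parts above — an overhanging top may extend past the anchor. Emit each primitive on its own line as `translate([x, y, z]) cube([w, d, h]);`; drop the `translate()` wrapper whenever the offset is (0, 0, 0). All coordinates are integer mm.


translate([156, 215, 0]) cube([50, 34, 291]);
translate([555, 215, 0]) cube([50, 34, 291]);
translate([206, 215, 0]) cube([349, 34, 50]);
translate([206, 215, 241]) cube([349, 34, 50]);


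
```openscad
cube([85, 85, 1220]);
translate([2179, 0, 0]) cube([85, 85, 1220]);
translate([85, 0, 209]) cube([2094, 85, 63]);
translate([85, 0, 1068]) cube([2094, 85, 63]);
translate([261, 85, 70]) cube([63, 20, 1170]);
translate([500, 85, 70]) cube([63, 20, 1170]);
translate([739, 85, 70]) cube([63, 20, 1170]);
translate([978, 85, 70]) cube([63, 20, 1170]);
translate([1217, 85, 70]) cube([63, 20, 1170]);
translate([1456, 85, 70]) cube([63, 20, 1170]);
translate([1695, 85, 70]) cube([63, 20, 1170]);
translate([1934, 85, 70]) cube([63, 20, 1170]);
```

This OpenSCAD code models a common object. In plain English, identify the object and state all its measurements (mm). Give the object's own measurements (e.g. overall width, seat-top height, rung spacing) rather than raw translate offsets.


A fence section. Two 85×85 mm posts, 1220 mm tall, stand on the floor with a clear span of 2094 mm between their inner faces. Two horizontal rails of 85×63 mm section span the gap between the posts with their undersides at z = 209 mm and z = 1068 mm, flush with the posts' −y face. 8 pickets, each 63 mm wide, 20 mm thick and 1170 mm tall, are fixed to the +y face of the rails with their bottoms at z = 70 mm, spaced across the span with a 176 mm gap after the −x post and between neighbouring pickets, with 182 mm left before the +x post.


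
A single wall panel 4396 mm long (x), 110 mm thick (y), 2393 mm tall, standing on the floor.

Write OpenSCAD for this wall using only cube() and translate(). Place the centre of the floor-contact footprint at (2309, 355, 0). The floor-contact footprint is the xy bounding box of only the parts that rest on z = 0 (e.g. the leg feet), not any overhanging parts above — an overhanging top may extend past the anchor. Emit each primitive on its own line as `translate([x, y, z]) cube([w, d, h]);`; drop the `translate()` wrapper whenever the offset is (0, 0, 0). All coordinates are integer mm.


translate([111, 300, 0]) cube([4396, 110, 2393]);
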